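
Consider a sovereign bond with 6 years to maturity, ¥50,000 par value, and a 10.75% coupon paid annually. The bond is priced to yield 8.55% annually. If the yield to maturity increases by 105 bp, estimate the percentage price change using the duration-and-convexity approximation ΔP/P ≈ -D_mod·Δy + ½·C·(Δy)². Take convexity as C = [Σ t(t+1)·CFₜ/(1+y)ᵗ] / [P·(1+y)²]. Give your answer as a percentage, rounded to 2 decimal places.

With y = 0.0855:
  t   CF        PV=CF/(1+0.0855)^t    t·PV        t(t+1)·PV
  1     5,375.00     4,951.6352     4,951.6352       9,903.2704
  2     5,375.00     4,561.6169     9,123.2339      27,369.7017
  3     5,375.00     4,202.3187    12,606.9561      50,427.8243
  4     5,375.00     3,871.3208    15,485.2831      77,426.4154
  5     5,375.00     3,566.3941    17,831.9704     106,991.8223
  6    55,375.00    33,848.1372   203,088.8231   1,421,621.7617
  Σ                 55,001.4229   263,087.9017   1,693,740.7957
P = 55,001.4229; D_Mac = 4.78329 yrs; D_mod = 4.40653 yrs; C = 26.13445.
Duration effect: -4.40653 × (+0.0105) = -0.046269
Convexity effect: 0.5 × 26.13445 × (0.0105)² = +0.0014407
ΔP/P ≈ -0.046269 + 0.0014407 = -0.044828 = -4.4828%.

-4.48%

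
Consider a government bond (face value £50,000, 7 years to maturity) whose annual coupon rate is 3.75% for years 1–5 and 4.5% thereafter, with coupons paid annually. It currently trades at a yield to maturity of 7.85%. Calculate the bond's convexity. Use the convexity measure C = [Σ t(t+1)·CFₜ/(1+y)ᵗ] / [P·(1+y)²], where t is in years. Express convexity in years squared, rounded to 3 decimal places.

With y = 0.0785:
  t   CF        PV=CF/(1+0.0785)^t    t·PV        t(t+1)·PV
  1     1,875.00     1,738.5257     1,738.5257       3,477.0515
  2     1,875.00     1,611.9849     3,223.9698       9,671.9095
  3     1,875.00     1,494.6545     4,483.9636      17,935.8544
  4     1,875.00     1,385.8642     5,543.4568      27,717.2839
  5     1,875.00     1,284.9923     6,424.9615      38,549.7690
  6     2,250.00     1,429.7550     8,578.5300      60,049.7097
  7    52,250.00    30,785.4317   215,498.0222   1,723,984.1779
  Σ                 39,731.2084   245,491.4296   1,881,385.7558
P = 39,731.2084.
Convexity = Σ t(t+1)·PV / [P·(1+y)²] = 1,881,385.7558 / (39,731.2084 × 1.163162) = 40.71044.

40.710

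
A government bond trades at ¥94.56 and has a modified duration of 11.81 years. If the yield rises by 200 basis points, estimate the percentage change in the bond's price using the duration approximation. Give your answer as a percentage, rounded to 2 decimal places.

Duration approximation: ΔP/P ≈ -D_mod · Δy = -11.81 × (+0.02) = -0.236200.
As a percentage: -23.6200%.

-23.62%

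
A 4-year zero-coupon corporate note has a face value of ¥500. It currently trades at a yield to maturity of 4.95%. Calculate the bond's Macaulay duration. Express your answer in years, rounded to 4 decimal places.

A zero-coupon bond has a single cash flow at maturity, so its Macaulay duration equals its maturity: 4 years.

4.0000 years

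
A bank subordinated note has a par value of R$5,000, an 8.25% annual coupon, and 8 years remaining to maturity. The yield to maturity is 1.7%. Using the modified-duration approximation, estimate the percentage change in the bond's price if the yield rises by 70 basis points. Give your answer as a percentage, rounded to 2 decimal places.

Periodic yield y = 0.017. Modified duration first:
  t   CF        PV=CF/(1+0.017)^t    t·PV
  1       412.50       405.6047       405.6047
  2       412.50       398.8247       797.6494
  3       412.50       392.1580     1,176.4740
  4       412.50       385.6028     1,542.4111
  5       412.50       379.1571     1,895.7855
  6       412.50       372.8192     2,236.9150
  7       412.50       366.5872     2,566.1103
  8     5,412.50     4,729.6640    37,837.3117
  Σ                  7,430.4176    48,458.2618
P = 7,430.4176; D_Mac = 6.52161 yrs; D_mod = 6.52161/(1+0.017) = 6.41259 yrs.
ΔP/P ≈ -D_mod · Δy = -6.41259 × (+0.007) = -0.044888 = -4.4888%.

-4.49%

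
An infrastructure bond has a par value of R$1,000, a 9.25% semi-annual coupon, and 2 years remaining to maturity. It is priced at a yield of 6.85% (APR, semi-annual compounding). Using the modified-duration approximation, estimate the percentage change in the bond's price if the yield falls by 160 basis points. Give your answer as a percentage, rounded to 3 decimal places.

+2.900%

Periodic yield y = 0.03425. Modified duration first:
  t   CF        PV=CF/(1+0.03425)^t    t·PV
  1        46.25        44.7184        44.7184
  2        46.25        43.2375        86.4750
  3        46.25        41.8057       125.4170
  4     1,046.25       914.3940     3,657.5759
  Σ                  1,044.1555     3,914.1863
P = 1,044.1555; D_Mac = 3.74866 half-year periods = 1.87433 yrs; D_mod = 1.87433/(1+0.03425) = 1.81226 yrs.
ΔP/P ≈ -D_mod · Δy = -1.81226 × (-0.016) = +0.028996 = +2.8996%.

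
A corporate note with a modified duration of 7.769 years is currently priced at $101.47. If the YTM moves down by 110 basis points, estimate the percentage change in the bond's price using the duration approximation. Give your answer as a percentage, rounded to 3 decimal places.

+8.546%

Duration approximation: ΔP/P ≈ -D_mod · Δy = -7.769 × (-0.011) = +0.085459.
As a percentage: +8.5459%.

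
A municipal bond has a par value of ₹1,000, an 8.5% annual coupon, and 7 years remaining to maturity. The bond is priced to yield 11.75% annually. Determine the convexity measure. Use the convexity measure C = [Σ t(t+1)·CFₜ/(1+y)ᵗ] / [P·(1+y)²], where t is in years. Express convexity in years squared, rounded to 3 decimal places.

With y = 0.1175:
  t   CF        PV=CF/(1+0.1175)^t    t·PV        t(t+1)·PV
  1        85.00        76.0626        76.0626         152.1253
  2        85.00        68.0650       136.1300         408.3900
  3        85.00        60.9083       182.7248         730.8994
  4        85.00        54.5041       218.0162       1,090.0811
  5        85.00        48.7732       243.8660       1,463.1961
  6        85.00        43.6449       261.8695       1,833.0868
  7     1,085.00       498.5366     3,489.7559      27,918.0475
  Σ                    850.4947     4,608.4252      33,595.8261
P = 850.4947.
Convexity = Σ t(t+1)·PV / [P·(1+y)²] = 33,595.8261 / (850.4947 × 1.248806) = 31.63142.

31.631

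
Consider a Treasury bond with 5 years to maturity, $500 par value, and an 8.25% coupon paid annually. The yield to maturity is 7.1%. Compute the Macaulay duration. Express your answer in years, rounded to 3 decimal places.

4.311 years

Periodic yield y = 0.071. Discount each cash flow and weight by its year:
  t   CF        PV=CF/(1+0.071)^t    t·PV
  1        41.25        38.5154        38.5154
  2        41.25        35.9621        71.9242
  3        41.25        33.5781       100.7342
  4        41.25        31.3521       125.4082
  5       541.25       384.1055     1,920.5276
  Σ                    523.5131     2,257.1096
Price P = Σ PV = 523.5131.
Macaulay duration = Σ(t·PV) / P = 2,257.1096 / 523.5131 = 4.31147 years.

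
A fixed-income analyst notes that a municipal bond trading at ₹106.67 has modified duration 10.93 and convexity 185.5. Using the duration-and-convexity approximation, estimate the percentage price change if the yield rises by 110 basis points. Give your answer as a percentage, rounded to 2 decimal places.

Duration effect: -D_mod·Δy = -10.93 × (+0.011) = -0.120230
Convexity effect: ½·C·(Δy)² = 0.5 × 185.5 × (0.011)² = +0.01122275
ΔP/P ≈ -0.120230 + 0.01122275 = -0.10900725
= -10.900725%.

-10.90%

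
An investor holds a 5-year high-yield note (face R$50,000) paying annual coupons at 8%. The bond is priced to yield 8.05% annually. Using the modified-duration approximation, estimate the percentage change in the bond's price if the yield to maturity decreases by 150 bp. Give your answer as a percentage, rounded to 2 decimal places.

Periodic yield y = 0.0805. Modified duration first:
  t   CF        PV=CF/(1+0.0805)^t    t·PV
  1     4,000.00     3,701.9898     3,701.9898
  2     4,000.00     3,426.1822     6,852.3643
  3     4,000.00     3,170.9229     9,512.7686
  4     4,000.00     2,934.6810    11,738.7242
  5    54,000.00    36,666.5378   183,332.6888
  Σ                 49,900.3137   215,138.5357
P = 49,900.3137; D_Mac = 4.31137 yrs; D_mod = 4.31137/(1+0.0805) = 3.99016 yrs.
ΔP/P ≈ -D_mod · Δy = -3.99016 × (-0.015) = +0.059852 = +5.9852%.

+5.99%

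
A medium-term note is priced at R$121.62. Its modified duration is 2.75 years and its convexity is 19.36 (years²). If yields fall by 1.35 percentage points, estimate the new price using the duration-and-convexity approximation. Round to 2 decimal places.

R$126.35

Duration effect: -D_mod·Δy = -2.75 × (-0.0135) = +0.037125
Convexity effect: ½·C·(Δy)² = 0.5 × 19.36 × (-0.0135)² = +0.00176418
ΔP/P ≈ +0.037125 + 0.00176418 = +0.03888918
New price ≈ 121.62 × (1 + 0.03888918) = 126.3497020716.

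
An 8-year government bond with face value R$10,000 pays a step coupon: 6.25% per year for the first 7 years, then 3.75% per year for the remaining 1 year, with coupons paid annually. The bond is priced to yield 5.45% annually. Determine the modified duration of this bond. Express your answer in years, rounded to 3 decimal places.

6.213 years

Periodic yield y = 0.0545. First find Macaulay duration:
  t   CF        PV=CF/(1+0.0545)^t    t·PV
  1       625.00       592.6980       592.6980
  2       625.00       562.0654     1,124.1308
  3       625.00       533.0160     1,599.0481
  4       625.00       505.4680     2,021.8721
  5       625.00       479.3438     2,396.7189
  6       625.00       454.5697     2,727.4184
  7       625.00       431.0761     3,017.5326
  8    10,375.00     6,786.0246    54,288.1972
  Σ                 10,344.2616    67,767.6160
P = 10,344.2616; Macaulay duration = 67,767.6160 / 10,344.2616 = 6.55123 years.
Modified duration = D_Mac / (1 + y) = 6.55123 / 1.0545 = 6.21264 years.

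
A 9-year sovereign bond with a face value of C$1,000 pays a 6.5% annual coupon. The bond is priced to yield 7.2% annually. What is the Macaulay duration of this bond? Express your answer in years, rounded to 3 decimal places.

7.038 years

Periodic yield y = 0.072. Discount each cash flow and weight by its year:
  t   CF        PV=CF/(1+0.072)^t    t·PV
  1        65.00        60.6343        60.6343
  2        65.00        56.5619       113.1237
  3        65.00        52.7629       158.2888
  4        65.00        49.2192       196.8766
  5        65.00        45.9134       229.5670
  6        65.00        42.8297       256.9780
  7        65.00        39.9530       279.6713
  8        65.00        37.2696       298.1570
  9     1,065.00       569.6348     5,126.7135
  Σ                    954.7789     6,720.0103
Price P = Σ PV = 954.7789.
Macaulay duration = Σ(t·PV) / P = 6,720.0103 / 954.7789 = 7.03829 years.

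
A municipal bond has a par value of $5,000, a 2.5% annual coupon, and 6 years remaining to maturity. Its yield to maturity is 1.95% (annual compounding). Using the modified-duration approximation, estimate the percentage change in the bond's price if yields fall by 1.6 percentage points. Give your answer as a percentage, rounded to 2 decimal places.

+8.87%

Periodic yield y = 0.0195. Modified duration first:
  t   CF        PV=CF/(1+0.0195)^t    t·PV
  1       125.00       122.6091       122.6091
  2       125.00       120.2640       240.5279
  3       125.00       117.9637       353.8910
  4       125.00       115.7074       462.8296
  5       125.00       113.4943       567.4713
  6     5,125.00     4,564.2612    27,385.5671
  Σ                  5,154.2996    29,132.8961
P = 5,154.2996; D_Mac = 5.65215 yrs; D_mod = 5.65215/(1+0.0195) = 5.54405 yrs.
ΔP/P ≈ -D_mod · Δy = -5.54405 × (-0.016) = +0.088705 = +8.8705%.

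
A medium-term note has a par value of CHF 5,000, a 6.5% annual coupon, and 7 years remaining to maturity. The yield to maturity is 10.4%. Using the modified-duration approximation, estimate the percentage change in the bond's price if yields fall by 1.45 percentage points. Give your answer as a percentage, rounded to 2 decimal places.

+7.48%

Periodic yield y = 0.104. Modified duration first:
  t   CF        PV=CF/(1+0.104)^t    t·PV
  1       325.00       294.3841       294.3841
  2       325.00       266.6522       533.3045
  3       325.00       241.5328       724.5984
  4       325.00       218.7797       875.1189
  5       325.00       198.1700       990.8502
  6       325.00       179.5018     1,077.0111
  7     5,325.00     2,664.0115    18,648.0806
  Σ                  4,063.0322    23,143.3477
P = 4,063.0322; D_Mac = 5.69608 yrs; D_mod = 5.69608/(1+0.104) = 5.15949 yrs.
ΔP/P ≈ -D_mod · Δy = -5.15949 × (-0.0145) = +0.074813 = +7.4813%.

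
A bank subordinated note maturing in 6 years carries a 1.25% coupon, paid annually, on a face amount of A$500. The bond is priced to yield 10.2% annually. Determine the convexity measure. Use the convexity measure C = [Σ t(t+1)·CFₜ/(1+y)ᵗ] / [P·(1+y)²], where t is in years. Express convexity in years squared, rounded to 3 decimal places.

32.725

With y = 0.102:
  t   CF        PV=CF/(1+0.102)^t    t·PV        t(t+1)·PV
  1         6.25         5.6715         5.6715          11.3430
  2         6.25         5.1466        10.2931          30.8793
  3         6.25         4.6702        14.0106          56.0424
  4         6.25         4.2379        16.9517          84.7586
  5         6.25         3.8457        19.2284         115.3701
  6       506.25       282.6672     1,696.0034      11,872.0238
  Σ                    306.2391     1,762.1587      12,170.4172
P = 306.2391.
Convexity = Σ t(t+1)·PV / [P·(1+y)²] = 12,170.4172 / (306.2391 × 1.214404) = 32.72515.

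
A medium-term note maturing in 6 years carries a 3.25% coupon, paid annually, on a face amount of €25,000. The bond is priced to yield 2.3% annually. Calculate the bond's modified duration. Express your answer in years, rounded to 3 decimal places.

Periodic yield y = 0.023. First find Macaulay duration:
  t   CF        PV=CF/(1+0.023)^t    t·PV
  1       812.50       794.2326       794.2326
  2       812.50       776.3760     1,552.7520
  3       812.50       758.9208     2,276.7625
  4       812.50       741.8581     2,967.4323
  5       812.50       725.1790     3,625.8948
  6    25,812.50    22,520.4086   135,122.4519
  Σ                 26,316.9752   146,339.5262
P = 26,316.9752; Macaulay duration = 146,339.5262 / 26,316.9752 = 5.56065 years.
Modified duration = D_Mac / (1 + y) = 5.56065 / 1.023 = 5.43563 years.

5.436 years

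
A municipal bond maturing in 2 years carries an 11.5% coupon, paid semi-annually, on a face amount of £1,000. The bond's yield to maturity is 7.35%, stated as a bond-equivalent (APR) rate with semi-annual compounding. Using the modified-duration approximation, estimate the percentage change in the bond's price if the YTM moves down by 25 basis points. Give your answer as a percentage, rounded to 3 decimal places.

+0.446%

Periodic yield y = 0.03675. Modified duration first:
  t   CF        PV=CF/(1+0.03675)^t    t·PV
  1        57.50        55.4618        55.4618
  2        57.50        53.4958       106.9916
  3        57.50        51.5995       154.7986
  4     1,057.50       915.3437     3,661.3748
  Σ                  1,075.9008     3,978.6268
P = 1,075.9008; D_Mac = 3.69795 half-year periods = 1.84897 yrs; D_mod = 1.84897/(1+0.03675) = 1.78343 yrs.
ΔP/P ≈ -D_mod · Δy = -1.78343 × (-0.0025) = +0.004459 = +0.4459%.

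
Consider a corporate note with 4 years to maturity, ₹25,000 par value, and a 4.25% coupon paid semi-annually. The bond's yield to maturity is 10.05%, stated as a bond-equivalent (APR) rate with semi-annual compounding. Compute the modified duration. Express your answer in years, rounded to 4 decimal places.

3.5067 years

Periodic yield y = 0.05025. First find Macaulay duration:
  t   CF        PV=CF/(1+0.05025)^t    t·PV
  1       531.25       505.8319       505.8319
  2       531.25       481.6300       963.2601
  3       531.25       458.5861     1,375.7583
  4       531.25       436.6447     1,746.5788
  5       531.25       415.7531     2,078.7655
  6       531.25       395.8611     2,375.1665
  7       531.25       376.9208     2,638.4456
  8    25,531.25    17,247.6749   137,981.3989
  Σ                 20,318.9026   149,665.2055
P = 20,318.9026; Macaulay duration = 149,665.2055 / 20,318.9026 = 7.36581 half-year periods = 3.68291 years.
Modified duration = D_Mac / (1 + y) = 3.68291 / 1.05025 = 3.50669 years.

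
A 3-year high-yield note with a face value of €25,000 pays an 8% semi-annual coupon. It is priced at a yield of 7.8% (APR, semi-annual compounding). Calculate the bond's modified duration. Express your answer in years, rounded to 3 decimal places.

Periodic yield y = 0.039. First find Macaulay duration:
  t   CF        PV=CF/(1+0.039)^t    t·PV
  1     1,000.00       962.4639       962.4639
  2     1,000.00       926.3368     1,852.6735
  3     1,000.00       891.5657     2,674.6971
  4     1,000.00       858.0998     3,432.3993
  5     1,000.00       825.8901     4,129.4505
  6    26,000.00    20,667.1248   124,002.7490
  Σ                 25,131.4811   137,054.4334
P = 25,131.4811; Macaulay duration = 137,054.4334 / 25,131.4811 = 5.45350 half-year periods = 2.72675 years.
Modified duration = D_Mac / (1 + y) = 2.72675 / 1.039 = 2.62440 years.

2.624 years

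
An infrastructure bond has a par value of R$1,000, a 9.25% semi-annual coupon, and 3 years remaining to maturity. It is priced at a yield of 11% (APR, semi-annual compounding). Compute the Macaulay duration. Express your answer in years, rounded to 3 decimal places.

2.679 years

Periodic yield y = 0.055. Discount each cash flow and weight by its period:
  t   CF        PV=CF/(1+0.055)^t    t·PV
  1        46.25        43.8389        43.8389
  2        46.25        41.5534        83.1068
  3        46.25        39.3871       118.1614
  4        46.25        37.3338       149.3351
  5        46.25        35.3875       176.9373
  6     1,046.25       758.7885     4,552.7307
  Σ                    956.2891     5,124.1102
Price P = Σ PV = 956.2891.
Macaulay duration = Σ(t·PV) / P = 5,124.1102 / 956.2891 = 5.35833 half-year periods.
In years: 5.35833 / 2 = 2.67916 years.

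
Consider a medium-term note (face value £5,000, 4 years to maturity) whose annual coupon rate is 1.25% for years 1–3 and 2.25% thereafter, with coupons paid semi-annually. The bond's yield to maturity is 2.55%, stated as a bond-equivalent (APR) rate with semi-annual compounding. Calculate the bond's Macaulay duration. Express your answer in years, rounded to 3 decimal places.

3.910 years

Periodic yield y = 0.01275. Discount each cash flow and weight by its period:
  t   CF        PV=CF/(1+0.01275)^t    t·PV
  1        31.25        30.8566        30.8566
  2        31.25        30.4681        60.9362
  3        31.25        30.0845        90.2536
  4        31.25        29.7058       118.8231
  5        31.25        29.3318       146.6590
  6        31.25        28.9625       173.7752
  7        56.25        51.4762       360.3336
  8     5,056.25     4,568.8881    36,551.1050
  Σ                  4,799.7737    37,532.7424
Price P = Σ PV = 4,799.7737.
Macaulay duration = Σ(t·PV) / P = 37,532.7424 / 4,799.7737 = 7.81969 half-year periods.
In years: 7.81969 / 2 = 3.90984 years.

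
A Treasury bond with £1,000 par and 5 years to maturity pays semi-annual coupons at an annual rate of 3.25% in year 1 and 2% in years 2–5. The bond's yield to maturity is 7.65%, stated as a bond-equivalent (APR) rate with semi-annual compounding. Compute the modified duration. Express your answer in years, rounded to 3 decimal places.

4.511 years

Periodic yield y = 0.03825. First find Macaulay duration:
  t   CF        PV=CF/(1+0.03825)^t    t·PV
  1        16.25        15.6513        15.6513
  2        16.25        15.0747        30.1495
  3        10.00         8.9350        26.8050
  4        10.00         8.6058        34.4233
  5        10.00         8.2888        41.4439
  6        10.00         7.9834        47.9005
  7        10.00         7.6893        53.8251
  8        10.00         7.4060        59.2481
  9        10.00         7.1332        64.1985
  10    1,010.00       693.9081     6,939.0813
  Σ                    780.6757     7,312.7264
P = 780.6757; Macaulay duration = 7,312.7264 / 780.6757 = 9.36718 half-year periods = 4.68359 years.
Modified duration = D_Mac / (1 + y) = 4.68359 / 1.03825 = 4.51104 years.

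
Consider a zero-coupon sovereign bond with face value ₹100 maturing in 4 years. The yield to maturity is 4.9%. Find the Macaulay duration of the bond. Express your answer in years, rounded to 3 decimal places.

A zero-coupon bond has a single cash flow at maturity, so its Macaulay duration equals its maturity: 4 years.

4.000 years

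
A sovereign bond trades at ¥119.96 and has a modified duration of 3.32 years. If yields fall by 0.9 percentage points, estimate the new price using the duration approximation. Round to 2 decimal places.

Duration approximation: ΔP/P ≈ -D_mod · Δy = -3.32 × (-0.009) = +0.029880.
New price ≈ 119.96 × (1 + 0.029880) = 123.5444048.

¥123.54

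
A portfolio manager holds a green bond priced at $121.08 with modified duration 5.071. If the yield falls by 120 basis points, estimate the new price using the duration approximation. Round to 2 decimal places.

$128.45

Duration approximation: ΔP/P ≈ -D_mod · Δy = -5.071 × (-0.012) = +0.060852.
New price ≈ 121.08 × (1 + 0.060852) = 128.44796016.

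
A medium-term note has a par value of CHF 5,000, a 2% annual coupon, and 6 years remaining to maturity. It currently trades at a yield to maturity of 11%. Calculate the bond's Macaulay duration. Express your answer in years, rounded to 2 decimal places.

Periodic yield y = 0.11. Discount each cash flow and weight by its year:
  t   CF        PV=CF/(1+0.11)^t    t·PV
  1       100.00        90.0901        90.0901
  2       100.00        81.1622       162.3245
  3       100.00        73.1191       219.3574
  4       100.00        65.8731       263.4924
  5       100.00        59.3451       296.7257
  6     5,100.00     2,726.6683    16,360.0096
  Σ                  3,096.2580    17,391.9996
Price P = Σ PV = 3,096.2580.
Macaulay duration = Σ(t·PV) / P = 17,391.9996 / 3,096.2580 = 5.61710 years.

5.62 years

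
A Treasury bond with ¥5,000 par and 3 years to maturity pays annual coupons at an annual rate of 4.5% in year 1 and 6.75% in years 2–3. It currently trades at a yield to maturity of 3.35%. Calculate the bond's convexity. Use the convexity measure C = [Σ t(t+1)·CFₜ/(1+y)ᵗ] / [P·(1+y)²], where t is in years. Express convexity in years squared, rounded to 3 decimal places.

10.524

With y = 0.0335:
  t   CF        PV=CF/(1+0.0335)^t    t·PV        t(t+1)·PV
  1       225.00       217.7068       217.7068         435.4136
  2       337.50       315.9751       631.9501       1,895.8504
  3     5,337.50     4,835.1110    14,505.3329      58,021.3315
  Σ                  5,368.7928    15,354.9898      60,352.5956
P = 5,368.7928.
Convexity = Σ t(t+1)·PV / [P·(1+y)²] = 60,352.5956 / (5,368.7928 × 1.068122) = 10.52442.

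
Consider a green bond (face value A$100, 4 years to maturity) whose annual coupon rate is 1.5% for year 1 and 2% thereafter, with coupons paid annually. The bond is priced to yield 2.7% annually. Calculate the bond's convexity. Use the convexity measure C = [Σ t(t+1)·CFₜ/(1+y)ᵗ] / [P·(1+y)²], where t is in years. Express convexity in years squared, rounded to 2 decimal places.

18.30

With y = 0.027:
  t   CF        PV=CF/(1+0.027)^t    t·PV        t(t+1)·PV
  1         1.50         1.4606         1.4606           2.9211
  2         2.00         1.8962         3.7924          11.3773
  3         2.00         1.8464         5.5391          22.1564
  4       102.00        91.6892       366.7570       1,833.7849
  Σ                     96.8924       377.5491       1,870.2398
P = 96.8924.
Convexity = Σ t(t+1)·PV / [P·(1+y)²] = 1,870.2398 / (96.8924 × 1.054729) = 18.30066.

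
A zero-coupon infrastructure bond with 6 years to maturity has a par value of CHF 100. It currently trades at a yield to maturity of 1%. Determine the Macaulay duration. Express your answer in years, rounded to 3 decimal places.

6.000 years

A zero-coupon bond has a single cash flow at maturity, so its Macaulay duration equals its maturity: 6 years.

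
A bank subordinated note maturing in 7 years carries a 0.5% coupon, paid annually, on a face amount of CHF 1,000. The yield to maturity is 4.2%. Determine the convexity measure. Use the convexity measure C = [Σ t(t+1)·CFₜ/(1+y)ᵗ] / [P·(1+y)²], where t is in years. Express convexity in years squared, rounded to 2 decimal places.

With y = 0.042:
  t   CF        PV=CF/(1+0.042)^t    t·PV        t(t+1)·PV
  1         5.00         4.7985         4.7985           9.5969
  2         5.00         4.6051         9.2101          27.6303
  3         5.00         4.4194        13.2583          53.0332
  4         5.00         4.2413        16.9652          84.8260
  5         5.00         4.0703        20.3517         122.1104
  6         5.00         3.9063        23.4377         164.0639
  7     1,005.00       753.5152     5,274.6065      42,196.8523
  Σ                    779.5561     5,362.6281      42,658.1131
P = 779.5561.
Convexity = Σ t(t+1)·PV / [P·(1+y)²] = 42,658.1131 / (779.5561 × 1.085764) = 50.39864.

50.40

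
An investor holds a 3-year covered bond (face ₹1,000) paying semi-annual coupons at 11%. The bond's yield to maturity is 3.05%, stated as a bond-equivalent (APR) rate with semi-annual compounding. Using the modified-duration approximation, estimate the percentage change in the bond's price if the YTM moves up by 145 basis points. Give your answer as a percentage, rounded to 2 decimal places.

Periodic yield y = 0.01525. Modified duration first:
  t   CF        PV=CF/(1+0.01525)^t    t·PV
  1        55.00        54.1738        54.1738
  2        55.00        53.3601       106.7202
  3        55.00        52.5586       157.6758
  4        55.00        51.7691       207.0764
  5        55.00        50.9915       254.9574
  6     1,055.00       963.4174     5,780.5042
  Σ                  1,226.2705     6,561.1079
P = 1,226.2705; D_Mac = 5.35046 half-year periods = 2.67523 yrs; D_mod = 2.67523/(1+0.01525) = 2.63504 yrs.
ΔP/P ≈ -D_mod · Δy = -2.63504 × (+0.0145) = -0.038208 = -3.8208%.

-3.82%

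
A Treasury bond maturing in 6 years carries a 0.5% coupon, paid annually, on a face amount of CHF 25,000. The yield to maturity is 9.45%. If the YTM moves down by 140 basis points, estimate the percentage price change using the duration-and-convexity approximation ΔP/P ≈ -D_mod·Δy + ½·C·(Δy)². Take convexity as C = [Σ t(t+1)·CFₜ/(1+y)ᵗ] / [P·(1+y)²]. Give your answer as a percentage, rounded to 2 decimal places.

+7.88%

With y = 0.0945:
  t   CF        PV=CF/(1+0.0945)^t    t·PV        t(t+1)·PV
  1       125.00       114.2074       114.2074         228.4148
  2       125.00       104.3466       208.6933         626.0799
  3       125.00        95.3373       286.0118       1,144.0472
  4       125.00        87.1058       348.4231       1,742.1155
  5       125.00        79.5850       397.9250       2,387.5498
  6    25,125.00    14,615.4259    87,692.5553     613,847.8872
  Σ                 15,096.0080    89,047.8159     619,976.0944
P = 15,096.0080; D_Mac = 5.89877 yrs; D_mod = 5.38946 yrs; C = 34.28320.
Duration effect: -5.38946 × (-0.014) = +0.075452
Convexity effect: 0.5 × 34.28320 × (-0.014)² = +0.0033598
ΔP/P ≈ +0.075452 + 0.0033598 = +0.078812 = +7.8812%.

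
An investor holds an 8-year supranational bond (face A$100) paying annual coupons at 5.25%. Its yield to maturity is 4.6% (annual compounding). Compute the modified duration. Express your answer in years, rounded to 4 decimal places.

Periodic yield y = 0.046. First find Macaulay duration:
  t   CF        PV=CF/(1+0.046)^t    t·PV
  1         5.25         5.0191         5.0191
  2         5.25         4.7984         9.5968
  3         5.25         4.5874        13.7621
  4         5.25         4.3856        17.5425
  5         5.25         4.1928        20.9638
  6         5.25         4.0084        24.0503
  7         5.25         3.8321        26.8247
  8       105.25        73.4461       587.5686
  Σ                    104.2699       705.3281
P = 104.2699; Macaulay duration = 705.3281 / 104.2699 = 6.76445 years.
Modified duration = D_Mac / (1 + y) = 6.76445 / 1.046 = 6.46697 years.

6.4670 years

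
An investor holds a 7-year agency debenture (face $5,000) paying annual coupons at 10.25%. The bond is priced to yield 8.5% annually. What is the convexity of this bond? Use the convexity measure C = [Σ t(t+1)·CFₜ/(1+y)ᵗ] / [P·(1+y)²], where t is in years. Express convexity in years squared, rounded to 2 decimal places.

With y = 0.085:
  t   CF        PV=CF/(1+0.085)^t    t·PV        t(t+1)·PV
  1       512.50       472.3502       472.3502         944.7005
  2       512.50       435.3458       870.6917       2,612.0750
  3       512.50       401.2404     1,203.7212       4,814.8848
  4       512.50       369.8068     1,479.2273       7,396.1364
  5       512.50       340.8358     1,704.1789      10,225.0734
  6       512.50       314.1344     1,884.8062      13,193.6431
  7     5,512.50     3,114.1565    21,799.0956     174,392.7645
  Σ                  5,447.8699    29,414.0710     213,579.2776
P = 5,447.8699.
Convexity = Σ t(t+1)·PV / [P·(1+y)²] = 213,579.2776 / (5,447.8699 × 1.177225) = 33.30220.

33.30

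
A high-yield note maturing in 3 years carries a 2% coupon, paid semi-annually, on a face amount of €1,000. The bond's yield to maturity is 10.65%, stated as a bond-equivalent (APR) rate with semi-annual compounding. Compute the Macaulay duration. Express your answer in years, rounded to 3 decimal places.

2.915 years

Periodic yield y = 0.05325. Discount each cash flow and weight by its period:
  t   CF        PV=CF/(1+0.05325)^t    t·PV
  1        10.00         9.4944         9.4944
  2        10.00         9.0144        18.0288
  3        10.00         8.5587        25.6760
  4        10.00         8.1259        32.5038
  5        10.00         7.7151        38.5756
  6     1,010.00       739.8311     4,438.9864
  Σ                    782.7396     4,563.2650
Price P = Σ PV = 782.7396.
Macaulay duration = Σ(t·PV) / P = 4,563.2650 / 782.7396 = 5.82986 half-year periods.
In years: 5.82986 / 2 = 2.91493 years.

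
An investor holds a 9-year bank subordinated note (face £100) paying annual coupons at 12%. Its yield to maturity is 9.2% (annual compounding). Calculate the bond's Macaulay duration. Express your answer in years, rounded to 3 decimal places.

Periodic yield y = 0.092. Discount each cash flow and weight by its year:
  t   CF        PV=CF/(1+0.092)^t    t·PV
  1        12.00        10.9890        10.9890
  2        12.00        10.0632        20.1264
  3        12.00         9.2154        27.6461
  4        12.00         8.4390        33.7560
  5        12.00         7.7280        38.6401
  6        12.00         7.0769        42.4616
  7        12.00         6.4807        45.3650
  8        12.00         5.9347        47.4777
  9       112.00        50.7241       456.5168
  Σ                    116.6511       722.9788
Price P = Σ PV = 116.6511.
Macaulay duration = Σ(t·PV) / P = 722.9788 / 116.6511 = 6.19779 years.

6.198 years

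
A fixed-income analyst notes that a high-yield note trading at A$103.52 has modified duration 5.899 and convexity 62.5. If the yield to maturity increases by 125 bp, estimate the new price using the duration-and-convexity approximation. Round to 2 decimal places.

A$96.39

Duration effect: -D_mod·Δy = -5.899 × (+0.0125) = -0.0737375
Convexity effect: ½·C·(Δy)² = 0.5 × 62.5 × (0.0125)² = +0.0048828125
ΔP/P ≈ -0.0737375 + 0.0048828125 = -0.0688546875
New price ≈ 103.52 × (1 - 0.0688546875) = 96.39216275.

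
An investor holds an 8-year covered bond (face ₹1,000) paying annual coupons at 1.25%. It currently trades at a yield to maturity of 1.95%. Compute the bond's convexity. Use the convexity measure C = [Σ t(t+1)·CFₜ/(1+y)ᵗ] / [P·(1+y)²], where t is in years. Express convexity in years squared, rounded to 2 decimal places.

With y = 0.0195:
  t   CF        PV=CF/(1+0.0195)^t    t·PV        t(t+1)·PV
  1        12.50        12.2609        12.2609          24.5218
  2        12.50        12.0264        24.0528          72.1584
  3        12.50        11.7964        35.3891         141.5564
  4        12.50        11.5707        46.2830         231.4148
  5        12.50        11.3494        56.7471         340.4828
  6        12.50        11.1323        66.7941         467.5585
  7        12.50        10.9194        76.4359         611.4873
  8     1,012.50       867.5553     6,940.4428      62,463.9850
  Σ                    948.6109     7,258.4056      64,353.1649
P = 948.6109.
Convexity = Σ t(t+1)·PV / [P·(1+y)²] = 64,353.1649 / (948.6109 × 1.039380) = 65.26905.

65.27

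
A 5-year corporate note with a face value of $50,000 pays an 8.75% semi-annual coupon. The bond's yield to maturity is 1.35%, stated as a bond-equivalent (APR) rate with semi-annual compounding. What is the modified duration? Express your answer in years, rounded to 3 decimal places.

4.263 years

Periodic yield y = 0.00675. First find Macaulay duration:
  t   CF        PV=CF/(1+0.00675)^t    t·PV
  1     2,187.50     2,172.8334     2,172.8334
  2     2,187.50     2,158.2651     4,316.5302
  3     2,187.50     2,143.7945     6,431.3834
  4     2,187.50     2,129.4209     8,517.6835
  5     2,187.50     2,115.1437    10,575.7183
  6     2,187.50     2,100.9622    12,605.7730
  7     2,187.50     2,086.8758    14,608.1303
  8     2,187.50     2,072.8838    16,583.0703
  9     2,187.50     2,058.9856    18,530.8707
  10   52,187.50    48,792.1674   487,921.6736
  Σ                 67,831.3322   582,263.6668
P = 67,831.3322; Macaulay duration = 582,263.6668 / 67,831.3322 = 8.58399 half-year periods = 4.29200 years.
Modified duration = D_Mac / (1 + y) = 4.29200 / 1.00675 = 4.26322 years.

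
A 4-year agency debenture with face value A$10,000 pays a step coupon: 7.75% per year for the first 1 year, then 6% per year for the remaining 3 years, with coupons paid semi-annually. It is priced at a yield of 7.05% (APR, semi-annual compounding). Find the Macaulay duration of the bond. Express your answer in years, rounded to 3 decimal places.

3.558 years

Periodic yield y = 0.03525. Discount each cash flow and weight by its period:
  t   CF        PV=CF/(1+0.03525)^t    t·PV
  1       387.50       374.3057       374.3057
  2       387.50       361.5607       723.1214
  3       300.00       270.3868       811.1605
  4       300.00       261.1802     1,044.7209
  5       300.00       252.2871     1,261.4355
  6       300.00       243.6968     1,462.1808
  7       300.00       235.3990     1,647.7929
  8    10,300.00     7,806.8406    62,454.7247
  Σ                  9,805.6570    69,779.4424
Price P = Σ PV = 9,805.6570.
Macaulay duration = Σ(t·PV) / P = 69,779.4424 / 9,805.6570 = 7.11624 half-year periods.
In years: 7.11624 / 2 = 3.55812 years.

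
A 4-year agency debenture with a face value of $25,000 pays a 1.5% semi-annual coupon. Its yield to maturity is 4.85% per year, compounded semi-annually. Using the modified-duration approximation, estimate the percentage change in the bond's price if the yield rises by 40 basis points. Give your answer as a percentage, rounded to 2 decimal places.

Periodic yield y = 0.02425. Modified duration first:
  t   CF        PV=CF/(1+0.02425)^t    t·PV
  1       187.50       183.0608       183.0608
  2       187.50       178.7267       357.4533
  3       187.50       174.4951       523.4854
  4       187.50       170.3638       681.4553
  5       187.50       166.3303       831.6516
  6       187.50       162.3923       974.3538
  7       187.50       158.5475     1,109.8327
  8    25,187.50    20,793.9637   166,351.7100
  Σ                 21,987.8803   171,013.0029
P = 21,987.8803; D_Mac = 7.77760 half-year periods = 3.88880 yrs; D_mod = 3.88880/(1+0.02425) = 3.79673 yrs.
ΔP/P ≈ -D_mod · Δy = -3.79673 × (+0.004) = -0.015187 = -1.5187%.

-1.52%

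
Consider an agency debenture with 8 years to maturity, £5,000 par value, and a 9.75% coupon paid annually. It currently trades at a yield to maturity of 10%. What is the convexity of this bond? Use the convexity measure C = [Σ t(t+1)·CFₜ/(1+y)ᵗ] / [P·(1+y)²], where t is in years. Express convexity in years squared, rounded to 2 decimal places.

39.09

With y = 0.1:
  t   CF        PV=CF/(1+0.1)^t    t·PV        t(t+1)·PV
  1       487.50       443.1818       443.1818         886.3636
  2       487.50       402.8926       805.7851       2,417.3554
  3       487.50       366.2660     1,098.7979       4,395.1916
  4       487.50       332.9691     1,331.8762       6,659.3812
  5       487.50       302.6991     1,513.4957       9,080.9743
  6       487.50       275.1810     1,651.0862      11,557.6037
  7       487.50       250.1646     1,751.1521      14,009.2166
  8     5,487.50     2,559.9592    20,479.6740     184,317.0659
  Σ                  4,933.3134    29,075.0491     233,323.1524
P = 4,933.3134.
Convexity = Σ t(t+1)·PV / [P·(1+y)²] = 233,323.1524 / (4,933.3134 × 1.210000) = 39.08713.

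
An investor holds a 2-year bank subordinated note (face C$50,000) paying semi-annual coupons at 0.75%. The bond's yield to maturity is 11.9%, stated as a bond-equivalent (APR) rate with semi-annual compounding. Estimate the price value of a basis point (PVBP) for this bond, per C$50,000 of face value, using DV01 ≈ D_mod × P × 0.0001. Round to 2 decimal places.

C$7.56

Periodic yield y = 0.0595.
  t   CF        PV=CF/(1+0.0595)^t    t·PV
  1       187.50       176.9703       176.9703
  2       187.50       167.0319       334.0637
  3       187.50       157.6516       472.9548
  4    50,187.50    39,828.2953   159,313.1812
  Σ                 40,329.9490   160,297.1700
P = 40,329.9490; D_Mac = 3.97464 half-year periods = 1.98732 yrs; D_mod = 1.87572 yrs.
DV01 ≈ 1.87572 × 40,329.9490 × 0.0001 = 7.564756.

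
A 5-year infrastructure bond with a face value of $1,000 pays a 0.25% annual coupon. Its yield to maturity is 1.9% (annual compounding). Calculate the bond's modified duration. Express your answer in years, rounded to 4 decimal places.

4.8811 years

Periodic yield y = 0.019. First find Macaulay duration:
  t   CF        PV=CF/(1+0.019)^t    t·PV
  1         2.50         2.4534         2.4534
  2         2.50         2.4076         4.8153
  3         2.50         2.3627         7.0882
  4         2.50         2.3187         9.2748
  5     1,002.50       912.4592     4,562.2961
  Σ                    922.0017     4,585.9278
P = 922.0017; Macaulay duration = 4,585.9278 / 922.0017 = 4.97388 years.
Modified duration = D_Mac / (1 + y) = 4.97388 / 1.019 = 4.88114 years.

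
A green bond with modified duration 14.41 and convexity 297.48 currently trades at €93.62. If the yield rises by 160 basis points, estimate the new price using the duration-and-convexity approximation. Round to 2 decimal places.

€75.60

Duration effect: -D_mod·Δy = -14.41 × (+0.016) = -0.230560
Convexity effect: ½·C·(Δy)² = 0.5 × 297.48 × (0.016)² = +0.03807744
ΔP/P ≈ -0.230560 + 0.03807744 = -0.19248256
New price ≈ 93.62 × (1 - 0.19248256) = 75.5997827328.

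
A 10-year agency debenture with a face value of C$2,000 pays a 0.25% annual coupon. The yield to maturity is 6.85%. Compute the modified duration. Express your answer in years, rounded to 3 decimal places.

Periodic yield y = 0.0685. First find Macaulay duration:
  t   CF        PV=CF/(1+0.0685)^t    t·PV
  1         5.00         4.6795         4.6795
  2         5.00         4.3795         8.7589
  3         5.00         4.0987        12.2961
  4         5.00         3.8359        15.3438
  5         5.00         3.5900        17.9501
  6         5.00         3.3599        20.1592
  7         5.00         3.1445        22.0113
  8         5.00         2.9429        23.5431
  9         5.00         2.7542        24.7880
  10    2,005.00     1,033.6395    10,336.3953
  Σ                  1,066.4246    10,485.9254
P = 1,066.4246; Macaulay duration = 10,485.9254 / 1,066.4246 = 9.83279 years.
Modified duration = D_Mac / (1 + y) = 9.83279 / 1.0685 = 9.20242 years.

9.202 years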